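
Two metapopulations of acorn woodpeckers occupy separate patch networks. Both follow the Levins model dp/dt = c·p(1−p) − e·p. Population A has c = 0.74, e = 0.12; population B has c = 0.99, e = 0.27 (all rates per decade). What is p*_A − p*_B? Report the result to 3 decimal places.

0.111

A: p*_A = 1 − 0.12/0.74 = 0.8378.
B: p*_B = 1 − 0.27/0.99 = 0.7273.
p*_A − p*_B = 0.8378 − 0.7273 = 0.1106.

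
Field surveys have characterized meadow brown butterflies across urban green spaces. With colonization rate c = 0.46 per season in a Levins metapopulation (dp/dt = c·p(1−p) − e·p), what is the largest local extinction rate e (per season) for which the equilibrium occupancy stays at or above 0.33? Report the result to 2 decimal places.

1 − e/c ≥ 0.33 ⇒ e ≤ c(1 − 0.33) = 0.46 × 0.6700.
e_max = 0.3082.

0.31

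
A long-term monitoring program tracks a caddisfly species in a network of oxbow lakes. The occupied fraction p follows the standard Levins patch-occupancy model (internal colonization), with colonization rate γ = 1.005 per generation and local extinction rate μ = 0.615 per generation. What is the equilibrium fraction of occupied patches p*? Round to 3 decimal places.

Setting dp/dt = 0 and dividing through by p* gives γ·(1−p*) = μ.
So p* = 1 − μ/γ = 1 − 0.615/1.005 = 1 − 0.6119 = 0.3881.

0.388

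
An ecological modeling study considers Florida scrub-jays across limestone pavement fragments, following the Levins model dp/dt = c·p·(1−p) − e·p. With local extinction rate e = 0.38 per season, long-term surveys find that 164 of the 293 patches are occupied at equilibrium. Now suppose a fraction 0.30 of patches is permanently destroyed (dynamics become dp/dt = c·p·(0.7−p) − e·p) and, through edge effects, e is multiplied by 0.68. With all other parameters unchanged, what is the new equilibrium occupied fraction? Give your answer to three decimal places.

0.401

Observed p* = 164/293 = 0.55973.
Balance c(1−p*) = e gives c = e/(1 − 0.55973) = 0.38/0.44027 = 0.86311.
New p* = 0.7 − e/c = 0.7 − 0.25840/0.86311 = 0.40062.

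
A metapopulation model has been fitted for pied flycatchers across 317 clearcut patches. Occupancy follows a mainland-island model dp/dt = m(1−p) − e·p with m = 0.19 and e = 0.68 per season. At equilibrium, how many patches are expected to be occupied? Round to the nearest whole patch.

69

p* = m/(m+e) = 0.19/0.8700 = 0.2184.
Expected occupied patches = N × p* = 317 × 0.2184 = 69.23 ≈ 69.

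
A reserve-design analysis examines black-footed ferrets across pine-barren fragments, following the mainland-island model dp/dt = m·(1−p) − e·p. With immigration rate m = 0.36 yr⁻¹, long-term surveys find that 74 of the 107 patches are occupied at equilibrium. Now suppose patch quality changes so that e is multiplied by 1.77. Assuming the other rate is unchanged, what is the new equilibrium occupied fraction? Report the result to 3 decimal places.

0.559

Observed p* = 74/107 = 0.69159.
Balance m(1−p*) = e·p* gives e = m(1−p*)/p* = 0.36×0.30841/0.69159 = 0.16054.
New p* = m/(m+e) = 0.36000/(0.36000+0.28416) = 0.55887.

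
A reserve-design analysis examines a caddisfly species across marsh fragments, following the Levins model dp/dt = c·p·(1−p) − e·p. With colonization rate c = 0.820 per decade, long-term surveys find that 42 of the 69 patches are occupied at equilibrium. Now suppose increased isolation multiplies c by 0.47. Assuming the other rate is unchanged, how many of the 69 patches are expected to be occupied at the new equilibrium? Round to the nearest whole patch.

12

Observed p* = 42/69 = 0.60870.
Balance c(1−p*) = e gives e = 0.820×(1 − 0.60870) = 0.32087.
New p* = 1 − e/c = 1 − 0.32087/0.38540 = 0.16744.
Expected occupied = 69 × 0.16744 = 11.55 ≈ 12.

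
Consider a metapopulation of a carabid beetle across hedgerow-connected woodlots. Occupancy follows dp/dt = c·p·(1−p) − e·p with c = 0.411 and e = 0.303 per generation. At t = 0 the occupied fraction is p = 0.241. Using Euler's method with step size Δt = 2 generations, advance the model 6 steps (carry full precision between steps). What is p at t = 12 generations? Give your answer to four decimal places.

Update rule: p ← p + [c·p·(1−p) − e·p]·Δt with Δt = 2.
  1  |  dp/dt·Δt = +0.004313  |  p_1 = 0.245313
  2  |  dp/dt·Δt = +0.003521  |  p_2 = 0.248834
  3  |  dp/dt·Δt = +0.002851  |  p_3 = 0.251685
  4  |  dp/dt·Δt = +0.002294  |  p_4 = 0.253979
  5  |  dp/dt·Δt = +0.001836  |  p_5 = 0.255815
  6  |  dp/dt·Δt = +0.001463  |  p_6 = 0.257279

0.2573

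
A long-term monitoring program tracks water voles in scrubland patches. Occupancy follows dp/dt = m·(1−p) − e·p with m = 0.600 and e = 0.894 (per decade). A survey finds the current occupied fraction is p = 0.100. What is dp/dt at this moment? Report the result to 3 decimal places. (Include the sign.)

Colonization term: m·(1−p) = 0.600×0.9000 = 0.54000.
Extinction term: e·p = 0.08940.
dp/dt = 0.54000 − 0.08940 = 0.45060.

0.451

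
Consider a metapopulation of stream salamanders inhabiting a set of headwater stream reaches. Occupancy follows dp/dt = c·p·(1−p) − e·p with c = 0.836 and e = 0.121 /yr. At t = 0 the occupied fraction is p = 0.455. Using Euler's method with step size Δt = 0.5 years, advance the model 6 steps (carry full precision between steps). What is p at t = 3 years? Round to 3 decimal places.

0.790

Update rule: p ← p + [c·p·(1−p) − e·p]·Δt with Δt = 0.5.
step 1: Δp = +0.07613, p = 0.53113
step 2: Δp = +0.07196, p = 0.60309
step 3: Δp = +0.06357, p = 0.66666
step 4: Δp = +0.05256, p = 0.71922
step 5: Δp = +0.04090, p = 0.76012
step 6: Δp = +0.03023, p = 0.79035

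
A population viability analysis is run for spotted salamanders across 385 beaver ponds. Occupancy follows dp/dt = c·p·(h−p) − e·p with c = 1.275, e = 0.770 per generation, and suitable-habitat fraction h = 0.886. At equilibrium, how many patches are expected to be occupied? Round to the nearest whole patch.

109

p* = h − e/c = 0.886 − 0.6039 = 0.2821.
Expected occupied patches = N × p* = 385 × 0.2821 = 108.60 ≈ 109.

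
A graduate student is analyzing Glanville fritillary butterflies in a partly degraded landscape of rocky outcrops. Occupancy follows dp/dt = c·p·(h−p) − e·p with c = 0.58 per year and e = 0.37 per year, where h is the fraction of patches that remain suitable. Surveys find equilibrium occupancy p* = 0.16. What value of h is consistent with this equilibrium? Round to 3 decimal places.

At equilibrium c(h−p*) = e, so h = p* + e/c.
h = 0.16 + 0.37/0.58 = 0.16 + 0.6379 = 0.7979.

0.798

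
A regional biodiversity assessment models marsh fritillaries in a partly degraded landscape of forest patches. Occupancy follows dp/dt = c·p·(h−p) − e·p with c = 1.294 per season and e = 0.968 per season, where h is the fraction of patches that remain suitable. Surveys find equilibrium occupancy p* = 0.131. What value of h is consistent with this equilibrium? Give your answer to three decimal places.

At equilibrium c(h−p*) = e, so h = p* + e/c.
h = 0.131 + 0.968/1.294 = 0.131 + 0.7481 = 0.8791.

0.879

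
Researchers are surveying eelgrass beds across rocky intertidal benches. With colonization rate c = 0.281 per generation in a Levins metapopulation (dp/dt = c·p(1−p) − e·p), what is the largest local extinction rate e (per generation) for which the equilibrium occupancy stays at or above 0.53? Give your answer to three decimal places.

0.132

1 − e/c ≥ 0.53 ⇒ e ≤ c(1 − 0.53) = 0.281 × 0.4700.
e_max = 0.1321.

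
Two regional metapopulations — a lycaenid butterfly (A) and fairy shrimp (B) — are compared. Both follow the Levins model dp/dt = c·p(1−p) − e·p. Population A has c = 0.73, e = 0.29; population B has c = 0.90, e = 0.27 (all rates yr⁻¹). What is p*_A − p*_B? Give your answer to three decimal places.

-0.097

A: p*_A = 1 − 0.29/0.73 = 0.6027.
B: p*_B = 1 − 0.27/0.90 = 0.7000.
p*_A − p*_B = 0.6027 − 0.7000 = -0.0973.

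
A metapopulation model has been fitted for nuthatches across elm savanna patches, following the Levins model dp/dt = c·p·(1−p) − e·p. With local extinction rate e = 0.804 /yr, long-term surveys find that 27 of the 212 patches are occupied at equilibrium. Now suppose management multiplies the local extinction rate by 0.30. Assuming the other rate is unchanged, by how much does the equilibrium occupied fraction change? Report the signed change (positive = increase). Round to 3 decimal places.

Observed p* = 27/212 = 0.12736.
Balance c(1−p*) = e gives c = e/(1 − 0.12736) = 0.804/0.87264 = 0.92134.
New p* = 1 − e/c = 1 − 0.24120/0.92134 = 0.73821.
Δp* = 0.73821 − 0.12736 = +0.61085.

0.611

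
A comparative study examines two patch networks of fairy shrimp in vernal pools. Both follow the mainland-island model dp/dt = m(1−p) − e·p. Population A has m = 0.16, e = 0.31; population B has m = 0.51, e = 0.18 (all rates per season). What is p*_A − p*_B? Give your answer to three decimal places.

A: p*_A = m/(m+e) = 0.16/0.4700 = 0.3404.
B: p*_B = 0.51/0.6900 = 0.7391.
p*_A − p*_B = 0.3404 − 0.7391 = -0.3987.

-0.399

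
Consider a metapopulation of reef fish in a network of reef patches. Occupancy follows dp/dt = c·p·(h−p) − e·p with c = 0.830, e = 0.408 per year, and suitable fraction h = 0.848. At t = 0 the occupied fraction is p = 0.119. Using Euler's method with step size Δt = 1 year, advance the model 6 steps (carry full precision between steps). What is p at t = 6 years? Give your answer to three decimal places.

0.268

Update rule: p ← p + [c·p·(h−p) − e·p]·Δt with Δt = 1.
  1  |  dp/dt·Δt = +0.023451  |  p_1 = 0.142451
  2  |  dp/dt·Δt = +0.025300  |  p_2 = 0.167751
  3  |  dp/dt·Δt = +0.026271  |  p_3 = 0.194022
  4  |  dp/dt·Δt = +0.026154  |  p_4 = 0.220177
  5  |  dp/dt·Δt = +0.024901  |  p_5 = 0.245077
  6  |  dp/dt·Δt = +0.022651  |  p_6 = 0.267729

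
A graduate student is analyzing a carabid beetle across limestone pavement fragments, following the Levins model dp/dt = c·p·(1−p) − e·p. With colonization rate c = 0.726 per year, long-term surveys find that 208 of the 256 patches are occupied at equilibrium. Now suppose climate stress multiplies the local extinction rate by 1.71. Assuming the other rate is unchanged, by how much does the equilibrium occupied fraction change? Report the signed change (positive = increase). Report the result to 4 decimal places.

Observed p* = 208/256 = 0.81250.
Balance c(1−p*) = e gives e = 0.726×(1 − 0.81250) = 0.13612.
New p* = 1 − e/c = 1 − 0.23277/0.72600 = 0.67938.
Δp* = 0.67938 − 0.81250 = -0.13312.

-0.1331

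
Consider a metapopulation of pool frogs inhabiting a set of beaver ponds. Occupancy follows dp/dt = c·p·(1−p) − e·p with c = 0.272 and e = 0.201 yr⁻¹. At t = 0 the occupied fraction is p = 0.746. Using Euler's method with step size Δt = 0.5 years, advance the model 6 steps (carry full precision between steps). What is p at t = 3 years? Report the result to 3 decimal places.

Update rule: p ← p + [c·p·(1−p) − e·p]·Δt with Δt = 0.5.
step 1: Δp = -0.04920, p = 0.69680
step 2: Δp = -0.04130, p = 0.65550
step 3: Δp = -0.03517, p = 0.62034
step 4: Δp = -0.03031, p = 0.59002
step 5: Δp = -0.02640, p = 0.56362
step 6: Δp = -0.02319, p = 0.54043

0.540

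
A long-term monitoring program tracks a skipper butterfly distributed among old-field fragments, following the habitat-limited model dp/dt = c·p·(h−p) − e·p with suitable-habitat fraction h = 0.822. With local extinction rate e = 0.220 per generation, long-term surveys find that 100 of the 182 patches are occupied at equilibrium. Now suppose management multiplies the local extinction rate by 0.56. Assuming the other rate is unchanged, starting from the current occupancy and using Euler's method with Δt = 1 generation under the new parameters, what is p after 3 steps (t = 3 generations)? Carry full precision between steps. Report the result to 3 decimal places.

Observed p* = 100/182 = 0.54945.
Balance c(h−p*) = e gives c = e/(0.822 − 0.54945) = 0.220/0.27255 = 0.80719.
Starting from p₀ = 0.54945; update p ← p + (dp/dt)·Δt with the new parameters.
t = 1: p = 0.54945 + (+0.05319) = 0.60264
t = 2: p = 0.60264 + (+0.03246) = 0.63510
t = 3: p = 0.63510 + (+0.01757) = 0.65267

0.653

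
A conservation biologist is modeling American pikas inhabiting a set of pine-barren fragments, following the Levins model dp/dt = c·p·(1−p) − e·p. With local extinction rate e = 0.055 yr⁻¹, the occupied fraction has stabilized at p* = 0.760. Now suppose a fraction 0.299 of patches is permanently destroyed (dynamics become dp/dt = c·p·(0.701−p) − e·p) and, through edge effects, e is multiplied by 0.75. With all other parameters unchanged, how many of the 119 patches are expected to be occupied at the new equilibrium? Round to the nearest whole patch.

Balance c(1−p*) = e gives c = e/(1 − 0.76000) = 0.055/0.24000 = 0.22917.
New p* = 0.701 − e/c = 0.701 − 0.04125/0.22917 = 0.52100.
Expected occupied = 119 × 0.52100 = 62.00 ≈ 62.

62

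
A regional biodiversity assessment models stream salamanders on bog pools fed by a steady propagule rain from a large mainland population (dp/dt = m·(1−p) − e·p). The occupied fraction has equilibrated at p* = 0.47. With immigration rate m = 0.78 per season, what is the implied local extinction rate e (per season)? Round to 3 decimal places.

0.880

At equilibrium m(1−p*) = e·p*, so e = m(1−p*)/p*.
e = 0.78 × 0.5300 / 0.47 = 0.8796.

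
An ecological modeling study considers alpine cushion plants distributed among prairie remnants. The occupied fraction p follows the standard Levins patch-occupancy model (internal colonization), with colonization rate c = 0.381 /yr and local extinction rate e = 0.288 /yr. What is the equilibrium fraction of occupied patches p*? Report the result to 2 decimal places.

Setting dp/dt = 0 and dividing through by p* gives c·(1−p*) = e.
So p* = 1 − e/c = 1 − 0.288/0.381 = 1 − 0.7559 = 0.2441.

0.24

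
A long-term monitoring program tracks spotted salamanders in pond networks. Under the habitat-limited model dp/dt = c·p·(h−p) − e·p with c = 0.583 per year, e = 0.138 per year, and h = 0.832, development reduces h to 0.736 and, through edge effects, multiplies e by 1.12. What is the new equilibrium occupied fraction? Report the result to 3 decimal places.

0.471

Before: p* = h − e/c = 0.832 − 0.138/0.583 = 0.832 − 0.2367 = 0.5953.
After: c = 0.583, e = 0.15456, h = 0.736; p* = 0.736 − 0.15456/0.583 = 0.4709.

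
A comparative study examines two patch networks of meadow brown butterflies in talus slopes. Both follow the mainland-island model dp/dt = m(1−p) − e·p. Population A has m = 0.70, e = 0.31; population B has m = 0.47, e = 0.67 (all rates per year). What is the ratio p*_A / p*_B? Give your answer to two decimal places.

1.68

A: p*_A = m/(m+e) = 0.70/1.0100 = 0.6931.
B: p*_B = 0.47/1.1400 = 0.4123.
p*_A / p*_B = 0.6931/0.4123 = 1.6811.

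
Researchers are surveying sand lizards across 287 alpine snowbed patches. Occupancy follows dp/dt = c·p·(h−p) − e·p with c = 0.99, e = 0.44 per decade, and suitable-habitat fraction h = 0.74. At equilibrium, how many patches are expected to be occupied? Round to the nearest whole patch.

p* = h − e/c = 0.74 − 0.4444 = 0.2956.
Expected occupied patches = N × p* = 287 × 0.2956 = 84.82 ≈ 85.

85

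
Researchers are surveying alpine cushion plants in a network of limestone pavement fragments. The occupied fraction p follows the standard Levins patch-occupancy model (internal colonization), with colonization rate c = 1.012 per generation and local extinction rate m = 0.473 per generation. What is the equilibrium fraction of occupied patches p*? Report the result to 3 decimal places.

0.533

At equilibrium, colonization balances extinction: c·p*·(1−p*) = m·p*.
So p* = 1 − m/c = 1 − 0.473/1.012 = 1 − 0.4674 = 0.5326.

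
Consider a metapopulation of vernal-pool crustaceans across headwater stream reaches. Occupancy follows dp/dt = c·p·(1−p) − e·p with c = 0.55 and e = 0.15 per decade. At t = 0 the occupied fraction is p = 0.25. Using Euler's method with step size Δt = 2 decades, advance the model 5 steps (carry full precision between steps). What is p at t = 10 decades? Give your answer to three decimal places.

0.722

Update rule: p ← p + [c·p·(1−p) − e·p]·Δt with Δt = 2.
  1  |  dp/dt·Δt = +0.131250  |  p_1 = 0.381250
  2  |  dp/dt·Δt = +0.145113  |  p_2 = 0.526363
  3  |  dp/dt·Δt = +0.116326  |  p_3 = 0.642690
  4  |  dp/dt·Δt = +0.059797  |  p_4 = 0.702486
  5  |  dp/dt·Δt = +0.019153  |  p_5 = 0.721640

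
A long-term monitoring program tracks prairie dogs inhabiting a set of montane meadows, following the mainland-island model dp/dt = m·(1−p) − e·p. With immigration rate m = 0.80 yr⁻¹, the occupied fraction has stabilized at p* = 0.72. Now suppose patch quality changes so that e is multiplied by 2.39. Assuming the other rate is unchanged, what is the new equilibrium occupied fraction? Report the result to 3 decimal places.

0.518

Balance m(1−p*) = e·p* gives e = m(1−p*)/p* = 0.80×0.28000/0.72000 = 0.31111.
New p* = m/(m+e) = 0.80000/(0.80000+0.74355) = 0.51829.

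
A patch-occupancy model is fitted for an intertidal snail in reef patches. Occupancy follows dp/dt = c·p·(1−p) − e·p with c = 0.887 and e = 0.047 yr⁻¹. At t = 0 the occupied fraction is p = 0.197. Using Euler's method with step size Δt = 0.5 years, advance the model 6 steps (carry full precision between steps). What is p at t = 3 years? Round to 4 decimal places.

0.7191

Update rule: p ← p + [c·p·(1−p) − e·p]·Δt with Δt = 0.5.
t = 0.5: p = 0.19700 + (+0.06553) = 0.26253
t = 1: p = 0.26253 + (+0.07970) = 0.34222
t = 1.5: p = 0.34222 + (+0.09179) = 0.43402
t = 2: p = 0.43402 + (+0.09874) = 0.53276
t = 2.5: p = 0.53276 + (+0.09788) = 0.63064
t = 3: p = 0.63064 + (+0.08849) = 0.71913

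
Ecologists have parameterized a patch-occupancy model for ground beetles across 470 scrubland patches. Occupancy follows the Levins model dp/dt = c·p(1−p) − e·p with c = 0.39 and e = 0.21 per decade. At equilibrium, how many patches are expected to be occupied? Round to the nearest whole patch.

p* = 1 − e/c = 1 − 0.21/0.39 = 0.4615.
Expected occupied patches = N × p* = 470 × 0.4615 = 216.92 ≈ 217.

217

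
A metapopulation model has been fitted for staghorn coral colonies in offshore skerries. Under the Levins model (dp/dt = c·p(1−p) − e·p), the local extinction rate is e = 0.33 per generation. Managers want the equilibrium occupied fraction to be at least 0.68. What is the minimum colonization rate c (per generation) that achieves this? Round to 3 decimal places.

1.031

p* = 1 − e/c ≥ 0.68 requires e/c ≤ 0.3200, i.e. c ≥ e/0.3200.
c_min = 0.33/0.3200 = 1.0313.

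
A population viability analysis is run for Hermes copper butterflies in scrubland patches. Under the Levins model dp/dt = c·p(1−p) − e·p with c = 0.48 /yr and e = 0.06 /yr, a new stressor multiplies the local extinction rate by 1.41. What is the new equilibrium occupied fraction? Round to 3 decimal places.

Before: p* = 1 − 0.06/0.48 = 0.8750.
After the change, c = 0.48, e = 0.0846, so p* = 1 − 0.0846/0.48 = 0.8237.

0.824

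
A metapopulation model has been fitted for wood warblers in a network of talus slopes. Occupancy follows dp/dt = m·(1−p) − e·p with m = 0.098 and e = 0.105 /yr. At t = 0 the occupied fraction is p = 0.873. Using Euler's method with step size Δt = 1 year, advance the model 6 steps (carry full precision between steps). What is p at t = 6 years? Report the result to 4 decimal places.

Update rule: p ← p + [m·(1−p) − e·p]·Δt with Δt = 1.
t = 1: p = 0.87300 + (-0.07922) = 0.79378
t = 2: p = 0.79378 + (-0.06314) = 0.73064
t = 3: p = 0.73064 + (-0.05032) = 0.68032
t = 4: p = 0.68032 + (-0.04011) = 0.64022
t = 5: p = 0.64022 + (-0.03196) = 0.60825
t = 6: p = 0.60825 + (-0.02548) = 0.58278

0.5828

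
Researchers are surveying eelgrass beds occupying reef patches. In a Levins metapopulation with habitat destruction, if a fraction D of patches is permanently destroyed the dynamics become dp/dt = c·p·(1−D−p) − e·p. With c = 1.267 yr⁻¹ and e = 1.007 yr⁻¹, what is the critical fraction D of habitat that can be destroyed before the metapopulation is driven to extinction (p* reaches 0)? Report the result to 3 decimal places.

0.205

The nontrivial equilibrium is p* = (1−D) − e/c; extinction occurs when this hits zero.
So D_crit = 1 − e/c = 1 − 1.007/1.267 = 1 − 0.7948 = 0.2052.
Note this equals the original equilibrium occupancy — the Levins extinction-debt result.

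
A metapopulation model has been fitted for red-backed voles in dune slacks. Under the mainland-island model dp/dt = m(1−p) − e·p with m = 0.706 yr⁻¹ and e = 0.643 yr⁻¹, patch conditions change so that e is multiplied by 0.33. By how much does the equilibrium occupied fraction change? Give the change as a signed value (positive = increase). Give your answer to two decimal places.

Before: p* = 0.706/(0.706+0.643) = 0.5234.
After: m = 0.706, e = 0.21219; p* = 0.706/0.9182 = 0.7689.
Δp* = 0.7689 − 0.5234 = +0.2456.

0.25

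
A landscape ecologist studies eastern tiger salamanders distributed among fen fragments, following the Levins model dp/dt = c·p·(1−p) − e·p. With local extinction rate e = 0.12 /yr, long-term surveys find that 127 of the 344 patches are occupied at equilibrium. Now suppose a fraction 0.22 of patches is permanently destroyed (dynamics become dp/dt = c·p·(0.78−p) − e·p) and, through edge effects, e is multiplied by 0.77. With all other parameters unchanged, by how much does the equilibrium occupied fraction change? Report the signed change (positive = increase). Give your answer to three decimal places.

-0.075

Observed p* = 127/344 = 0.36919.
Balance c(1−p*) = e gives c = e/(1 − 0.36919) = 0.12/0.63081 = 0.19023.
New p* = 0.78 − e/c = 0.78 − 0.09240/0.19023 = 0.29427.
Δp* = 0.29427 − 0.36919 = -0.07492.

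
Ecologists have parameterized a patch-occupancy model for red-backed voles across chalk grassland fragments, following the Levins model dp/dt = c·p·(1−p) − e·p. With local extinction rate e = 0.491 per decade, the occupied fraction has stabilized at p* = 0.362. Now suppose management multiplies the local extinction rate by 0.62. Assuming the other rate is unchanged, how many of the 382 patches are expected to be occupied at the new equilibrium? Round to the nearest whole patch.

Balance c(1−p*) = e gives c = e/(1 − 0.36200) = 0.491/0.63800 = 0.76959.
New p* = 1 − e/c = 1 − 0.30442/0.76959 = 0.60444.
Expected occupied = 382 × 0.60444 = 230.90 ≈ 231.

231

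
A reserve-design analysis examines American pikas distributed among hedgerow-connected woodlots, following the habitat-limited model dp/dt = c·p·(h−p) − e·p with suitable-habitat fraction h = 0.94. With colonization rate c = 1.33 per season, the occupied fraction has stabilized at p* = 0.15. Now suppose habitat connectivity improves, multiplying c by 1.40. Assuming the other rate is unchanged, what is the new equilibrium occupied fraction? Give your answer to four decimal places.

0.3757

Balance c(h−p*) = e gives e = 1.33×(0.94 − 0.15000) = 1.05070.
New p* = 0.94 − e/c = 0.94 − 1.05070/1.86200 = 0.37571.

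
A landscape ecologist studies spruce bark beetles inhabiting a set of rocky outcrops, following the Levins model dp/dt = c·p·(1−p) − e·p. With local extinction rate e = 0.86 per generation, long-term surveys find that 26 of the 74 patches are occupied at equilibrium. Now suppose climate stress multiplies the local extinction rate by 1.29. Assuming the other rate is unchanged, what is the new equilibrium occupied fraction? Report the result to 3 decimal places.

Observed p* = 26/74 = 0.35135.
Balance c(1−p*) = e gives c = e/(1 − 0.35135) = 0.86/0.64865 = 1.32583.
New p* = 1 − e/c = 1 − 1.10940/1.32583 = 0.16324.

0.163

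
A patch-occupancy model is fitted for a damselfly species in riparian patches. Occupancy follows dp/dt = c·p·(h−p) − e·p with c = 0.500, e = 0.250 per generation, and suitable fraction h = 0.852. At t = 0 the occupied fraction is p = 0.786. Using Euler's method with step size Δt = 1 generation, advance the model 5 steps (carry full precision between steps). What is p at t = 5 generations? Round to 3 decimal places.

Update rule: p ← p + [c·p·(h−p) − e·p]·Δt with Δt = 1.
step 1: Δp = -0.17056, p = 0.61544
step 2: Δp = -0.08106, p = 0.53437
step 3: Δp = -0.04873, p = 0.48565
step 4: Δp = -0.03245, p = 0.45319
step 5: Δp = -0.02293, p = 0.43026

0.430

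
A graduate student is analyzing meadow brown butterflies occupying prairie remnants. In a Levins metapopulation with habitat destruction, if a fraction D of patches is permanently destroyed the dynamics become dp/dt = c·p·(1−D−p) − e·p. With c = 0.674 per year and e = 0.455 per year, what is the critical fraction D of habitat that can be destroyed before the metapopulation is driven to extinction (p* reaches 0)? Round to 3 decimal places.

The nontrivial equilibrium is p* = (1−D) − e/c; extinction occurs when this hits zero.
So D_crit = 1 − e/c = 1 − 0.455/0.674 = 1 − 0.6751 = 0.3249.
This equals the undisturbed p*, a classic result of Lande's extension.

0.325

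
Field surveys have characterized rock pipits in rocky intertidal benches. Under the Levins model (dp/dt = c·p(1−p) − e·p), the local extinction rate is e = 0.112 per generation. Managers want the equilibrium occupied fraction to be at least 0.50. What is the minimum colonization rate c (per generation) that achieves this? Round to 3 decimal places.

0.224

p* = 1 − e/c ≥ 0.50 requires e/c ≤ 0.5000, i.e. c ≥ e/0.5000.
c_min = 0.112/0.5000 = 0.2240.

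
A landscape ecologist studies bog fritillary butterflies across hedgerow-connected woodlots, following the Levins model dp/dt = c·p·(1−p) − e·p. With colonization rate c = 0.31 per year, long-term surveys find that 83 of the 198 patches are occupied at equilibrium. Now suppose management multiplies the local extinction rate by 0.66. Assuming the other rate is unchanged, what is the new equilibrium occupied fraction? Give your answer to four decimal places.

Observed p* = 83/198 = 0.41919.
Balance c(1−p*) = e gives e = 0.31×(1 − 0.41919) = 0.18005.
New p* = 1 − e/c = 1 − 0.11883/0.31000 = 0.61668.

0.6167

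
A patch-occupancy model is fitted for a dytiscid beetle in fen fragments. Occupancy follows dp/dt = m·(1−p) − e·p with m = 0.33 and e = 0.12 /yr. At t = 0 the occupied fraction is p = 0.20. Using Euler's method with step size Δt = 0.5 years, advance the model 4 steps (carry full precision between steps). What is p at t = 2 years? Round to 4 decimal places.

0.5409

Update rule: p ← p + [m·(1−p) − e·p]·Δt with Δt = 0.5.
step 1: Δp = +0.12000, p = 0.32000
step 2: Δp = +0.09300, p = 0.41300
step 3: Δp = +0.07208, p = 0.48508
step 4: Δp = +0.05586, p = 0.54093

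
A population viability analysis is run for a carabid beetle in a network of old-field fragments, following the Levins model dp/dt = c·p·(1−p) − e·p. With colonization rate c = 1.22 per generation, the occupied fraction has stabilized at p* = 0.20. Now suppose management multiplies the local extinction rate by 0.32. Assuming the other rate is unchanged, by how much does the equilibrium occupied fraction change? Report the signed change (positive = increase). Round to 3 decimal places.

Balance c(1−p*) = e gives e = 1.22×(1 − 0.20000) = 0.97600.
New p* = 1 − e/c = 1 − 0.31232/1.22000 = 0.74400.
Δp* = 0.74400 − 0.20000 = +0.54400.

0.544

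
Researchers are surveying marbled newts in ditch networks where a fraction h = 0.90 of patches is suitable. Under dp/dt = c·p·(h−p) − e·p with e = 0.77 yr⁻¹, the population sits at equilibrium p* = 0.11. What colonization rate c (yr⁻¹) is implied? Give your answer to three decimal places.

At equilibrium c(h−p*) = e, so c = e/(h−p*).
c = 0.77/(0.90 − 0.11) = 0.77/0.7900 = 0.9747.

0.975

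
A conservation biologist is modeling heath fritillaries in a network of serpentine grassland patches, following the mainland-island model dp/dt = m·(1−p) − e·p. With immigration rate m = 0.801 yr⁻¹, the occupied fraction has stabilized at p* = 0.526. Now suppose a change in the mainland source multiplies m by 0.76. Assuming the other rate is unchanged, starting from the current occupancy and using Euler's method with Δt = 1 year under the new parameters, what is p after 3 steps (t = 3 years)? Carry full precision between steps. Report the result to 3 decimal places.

0.455

Balance m(1−p*) = e·p* gives e = m(1−p*)/p* = 0.801×0.47400/0.52600 = 0.72181.
Starting from p₀ = 0.52600; update p ← p + (dp/dt)·Δt with the new parameters.
t = 1: p = 0.52600 + (-0.09112) = 0.43488
t = 2: p = 0.43488 + (+0.03012) = 0.46500
t = 3: p = 0.46500 + (-0.00996) = 0.45504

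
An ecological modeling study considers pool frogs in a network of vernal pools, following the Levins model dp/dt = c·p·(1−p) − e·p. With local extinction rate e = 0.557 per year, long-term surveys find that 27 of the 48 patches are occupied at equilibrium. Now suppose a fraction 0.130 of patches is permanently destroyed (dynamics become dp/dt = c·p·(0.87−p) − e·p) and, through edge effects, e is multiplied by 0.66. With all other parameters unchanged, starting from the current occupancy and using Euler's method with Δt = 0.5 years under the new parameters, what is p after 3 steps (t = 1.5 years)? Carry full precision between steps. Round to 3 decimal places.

0.576

Observed p* = 27/48 = 0.56250.
Balance c(1−p*) = e gives c = e/(1 − 0.56250) = 0.557/0.43750 = 1.27314.
Starting from p₀ = 0.56250; update p ← p + (dp/dt)·Δt with the new parameters.
  1  |  dp/dt·Δt = +0.006714  |  p_1 = 0.569214
  2  |  dp/dt·Δt = +0.004361  |  p_2 = 0.573575
  3  |  dp/dt·Δt = +0.002802  |  p_3 = 0.576377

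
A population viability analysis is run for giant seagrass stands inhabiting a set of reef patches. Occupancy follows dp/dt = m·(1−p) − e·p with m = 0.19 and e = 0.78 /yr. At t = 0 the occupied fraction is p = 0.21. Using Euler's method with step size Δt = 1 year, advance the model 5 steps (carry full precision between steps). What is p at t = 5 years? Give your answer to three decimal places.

Update rule: p ← p + [m·(1−p) − e·p]·Δt with Δt = 1.
step 1: Δp = -0.01370, p = 0.19630
step 2: Δp = -0.00041, p = 0.19589
step 3: Δp = -0.00001, p = 0.19588
step 4: Δp = -0.00000, p = 0.19588
step 5: Δp = -0.00000, p = 0.19588

0.196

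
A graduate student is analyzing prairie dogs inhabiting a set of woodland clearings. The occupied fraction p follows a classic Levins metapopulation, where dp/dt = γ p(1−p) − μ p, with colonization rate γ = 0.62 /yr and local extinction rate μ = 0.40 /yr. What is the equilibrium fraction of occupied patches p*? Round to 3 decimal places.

Setting dp/dt = 0 and dividing through by p* gives γ·(1−p*) = μ.
So p* = 1 − μ/γ = 1 − 0.40/0.62 = 1 − 0.6452 = 0.3548.

0.355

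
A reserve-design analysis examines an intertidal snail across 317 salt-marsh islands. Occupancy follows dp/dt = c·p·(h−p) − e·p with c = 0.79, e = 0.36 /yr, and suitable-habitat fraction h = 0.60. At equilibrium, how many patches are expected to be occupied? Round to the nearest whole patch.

46

p* = h − e/c = 0.60 − 0.4557 = 0.1443.
Expected occupied patches = N × p* = 317 × 0.1443 = 45.74 ≈ 46.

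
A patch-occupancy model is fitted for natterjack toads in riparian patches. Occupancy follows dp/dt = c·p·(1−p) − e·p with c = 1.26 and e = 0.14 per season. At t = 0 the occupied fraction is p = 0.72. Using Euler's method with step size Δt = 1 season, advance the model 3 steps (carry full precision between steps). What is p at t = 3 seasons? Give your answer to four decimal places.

0.8887

Update rule: p ← p + [c·p·(1−p) − e·p]·Δt with Δt = 1.
  1  |  dp/dt·Δt = +0.153216  |  p_1 = 0.873216
  2  |  dp/dt·Δt = +0.017244  |  p_2 = 0.890460
  3  |  dp/dt·Δt = -0.001763  |  p_3 = 0.888697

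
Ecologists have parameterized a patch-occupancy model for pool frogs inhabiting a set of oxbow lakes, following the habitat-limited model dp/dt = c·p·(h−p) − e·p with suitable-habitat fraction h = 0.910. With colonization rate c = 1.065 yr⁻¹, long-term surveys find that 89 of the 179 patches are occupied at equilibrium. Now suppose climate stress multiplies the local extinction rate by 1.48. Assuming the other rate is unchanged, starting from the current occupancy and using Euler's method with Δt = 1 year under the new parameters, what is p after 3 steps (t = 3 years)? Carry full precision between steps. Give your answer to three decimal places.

Observed p* = 89/179 = 0.49721.
Balance c(h−p*) = e gives e = 1.065×(0.91 − 0.49721) = 0.43962.
Starting from p₀ = 0.49721; update p ← p + (dp/dt)·Δt with the new parameters.
p: 0.49721 → 0.39229  (Δp = -0.10492)
p: 0.39229 → 0.35334  (Δp = -0.03895)
p: 0.35334 → 0.33292  (Δp = -0.02042)

0.333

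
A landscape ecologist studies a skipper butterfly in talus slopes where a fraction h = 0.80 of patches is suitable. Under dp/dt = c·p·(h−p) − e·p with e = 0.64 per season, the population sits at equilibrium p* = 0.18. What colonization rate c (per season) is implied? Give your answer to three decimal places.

At equilibrium c(h−p*) = e, so c = e/(h−p*).
c = 0.64/(0.80 − 0.18) = 0.64/0.6200 = 1.0323.

1.032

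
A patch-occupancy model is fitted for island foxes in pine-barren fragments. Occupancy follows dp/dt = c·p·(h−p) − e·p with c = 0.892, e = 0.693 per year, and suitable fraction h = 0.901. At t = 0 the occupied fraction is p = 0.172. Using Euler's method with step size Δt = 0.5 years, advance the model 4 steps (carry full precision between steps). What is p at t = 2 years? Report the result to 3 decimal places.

Update rule: p ← p + [c·p·(h−p) − e·p]·Δt with Δt = 0.5.
step 1: Δp = -0.00367, p = 0.16833
step 2: Δp = -0.00332, p = 0.16500
step 3: Δp = -0.00301, p = 0.16199
step 4: Δp = -0.00274, p = 0.15926

0.159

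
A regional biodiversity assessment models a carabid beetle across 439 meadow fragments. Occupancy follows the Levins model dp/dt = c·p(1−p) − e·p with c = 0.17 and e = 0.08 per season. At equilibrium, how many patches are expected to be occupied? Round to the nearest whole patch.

232

p* = 1 − e/c = 1 − 0.08/0.17 = 0.5294.
Expected occupied patches = N × p* = 439 × 0.5294 = 232.41 ≈ 232.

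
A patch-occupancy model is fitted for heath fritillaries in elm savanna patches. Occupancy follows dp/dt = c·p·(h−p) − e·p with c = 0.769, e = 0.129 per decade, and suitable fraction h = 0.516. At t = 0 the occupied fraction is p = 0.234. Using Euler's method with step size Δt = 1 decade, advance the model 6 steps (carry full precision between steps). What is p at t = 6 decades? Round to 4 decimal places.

0.3212

Update rule: p ← p + [c·p·(h−p) − e·p]·Δt with Δt = 1.
  1  |  dp/dt·Δt = +0.020559  |  p_1 = 0.254559
  2  |  dp/dt·Δt = +0.018341  |  p_2 = 0.272899
  3  |  dp/dt·Δt = +0.015813  |  p_3 = 0.288712
  4  |  dp/dt·Δt = +0.013218  |  p_4 = 0.301931
  5  |  dp/dt·Δt = +0.010755  |  p_5 = 0.312685
  6  |  dp/dt·Δt = +0.008552  |  p_6 = 0.321237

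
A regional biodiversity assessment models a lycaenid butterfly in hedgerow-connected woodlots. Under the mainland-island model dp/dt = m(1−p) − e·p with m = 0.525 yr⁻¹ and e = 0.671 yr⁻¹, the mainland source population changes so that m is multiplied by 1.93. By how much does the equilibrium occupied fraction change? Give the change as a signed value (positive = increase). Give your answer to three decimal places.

0.163

Before: p* = 0.525/(0.525+0.671) = 0.4390.
After: m = 1.01325, e = 0.671; p* = 1.01325/1.6843 = 0.6016.
Δp* = 0.6016 − 0.4390 = +0.1626.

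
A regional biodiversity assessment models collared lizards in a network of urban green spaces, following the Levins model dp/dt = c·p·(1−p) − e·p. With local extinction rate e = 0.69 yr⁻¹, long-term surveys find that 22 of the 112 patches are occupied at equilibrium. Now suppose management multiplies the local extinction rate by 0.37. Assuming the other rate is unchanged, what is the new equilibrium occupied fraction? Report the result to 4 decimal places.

0.7027

Observed p* = 22/112 = 0.19643.
Balance c(1−p*) = e gives c = e/(1 − 0.19643) = 0.69/0.80357 = 0.85867.
New p* = 1 − e/c = 1 − 0.25530/0.85867 = 0.70268.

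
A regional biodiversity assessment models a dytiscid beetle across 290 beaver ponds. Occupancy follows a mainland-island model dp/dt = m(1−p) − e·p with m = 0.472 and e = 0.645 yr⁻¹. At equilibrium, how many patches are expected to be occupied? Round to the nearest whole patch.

p* = m/(m+e) = 0.472/1.1170 = 0.4226.
Expected occupied patches = N × p* = 290 × 0.4226 = 122.54 ≈ 123.

123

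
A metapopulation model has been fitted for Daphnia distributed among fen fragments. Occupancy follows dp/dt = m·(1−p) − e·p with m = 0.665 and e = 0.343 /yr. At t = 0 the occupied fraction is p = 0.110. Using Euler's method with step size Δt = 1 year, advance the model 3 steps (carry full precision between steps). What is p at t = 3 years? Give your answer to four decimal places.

0.6597

Update rule: p ← p + [m·(1−p) − e·p]·Δt with Δt = 1.
  1  |  dp/dt·Δt = +0.554120  |  p_1 = 0.664120
  2  |  dp/dt·Δt = -0.004433  |  p_2 = 0.659687
  3  |  dp/dt·Δt = +0.000035  |  p_3 = 0.659723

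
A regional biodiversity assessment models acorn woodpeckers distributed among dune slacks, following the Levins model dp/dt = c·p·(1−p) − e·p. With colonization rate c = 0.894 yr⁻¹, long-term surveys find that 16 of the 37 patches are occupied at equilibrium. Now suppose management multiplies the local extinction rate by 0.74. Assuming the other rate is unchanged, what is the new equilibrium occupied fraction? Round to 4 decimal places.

0.5800

Observed p* = 16/37 = 0.43243.
Balance c(1−p*) = e gives e = 0.894×(1 − 0.43243) = 0.50741.
New p* = 1 − e/c = 1 − 0.37548/0.89400 = 0.58000.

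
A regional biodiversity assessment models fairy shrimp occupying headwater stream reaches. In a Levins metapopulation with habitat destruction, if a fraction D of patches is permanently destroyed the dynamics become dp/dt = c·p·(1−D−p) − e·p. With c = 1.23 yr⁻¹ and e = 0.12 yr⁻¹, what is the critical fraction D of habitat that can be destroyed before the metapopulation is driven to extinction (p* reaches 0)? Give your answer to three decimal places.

The nontrivial equilibrium is p* = (1−D) − e/c; extinction occurs when this hits zero.
So D_crit = 1 − e/c = 1 − 0.12/1.23 = 1 − 0.0976 = 0.9024.
Note this equals the original equilibrium occupancy — the Levins extinction-debt result.

0.902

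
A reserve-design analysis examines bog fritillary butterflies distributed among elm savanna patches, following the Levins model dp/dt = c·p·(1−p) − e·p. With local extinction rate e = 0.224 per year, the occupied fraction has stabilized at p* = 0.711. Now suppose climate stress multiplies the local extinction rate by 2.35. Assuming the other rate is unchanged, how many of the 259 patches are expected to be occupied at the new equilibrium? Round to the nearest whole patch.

Balance c(1−p*) = e gives c = e/(1 − 0.71100) = 0.224/0.28900 = 0.77509.
New p* = 1 − e/c = 1 − 0.52640/0.77509 = 0.32085.
Expected occupied = 259 × 0.32085 = 83.10 ≈ 83.

83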